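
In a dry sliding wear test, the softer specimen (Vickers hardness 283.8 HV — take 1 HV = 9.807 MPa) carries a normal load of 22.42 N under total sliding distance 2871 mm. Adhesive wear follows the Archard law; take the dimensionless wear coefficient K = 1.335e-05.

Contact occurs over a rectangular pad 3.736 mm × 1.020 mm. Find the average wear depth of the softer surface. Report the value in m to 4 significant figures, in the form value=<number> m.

value=8.102e-08 m

Printed values are rounded; all working math keeps exact precision, and rounded once at the end, at 4 significant figures.
Convert: The distance L = 2871 mm = 2.871 m.
Convert: Hardness H = 283.8 HV × 9.807 MPa/HV = 2783 MPa = 2.783e+09 Pa.
Convert: Pad sides 3.736 mm × 1.020 mm = 0.003736 m × 0.001020 m. Contact area A = 0.003736 m × 0.001020 m = 3.811e-06 m².
Restated in SI base units: W = 22.42 N, H = 2.783e+09 Pa, K = 1.335e-05.
Volume removed: V = K·W·L/H = 1.335e-05 · 22.42 · 2.871 / 2.783e+09 = 3.087e-13 m³.
Depth of wear h = V/A = 3.087e-13 / 3.811e-06 = 8.102e-08 m.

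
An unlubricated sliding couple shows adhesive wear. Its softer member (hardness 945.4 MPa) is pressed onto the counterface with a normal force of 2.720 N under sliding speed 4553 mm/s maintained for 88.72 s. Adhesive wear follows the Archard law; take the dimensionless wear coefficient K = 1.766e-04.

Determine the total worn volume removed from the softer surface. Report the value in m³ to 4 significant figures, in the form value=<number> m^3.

value=2.052e-10 m^3

Intermediates are shown rounded — the algebra holds full float precision. Rounded once at the end to four significant digits.
Convert: Sliding speed v = 4553 mm/s = 4.553 m/s. The distance L = v·t = 4.553 m/s × 88.72 s = 403.9 m.
Convert: Hardness H = 945.4 MPa = 9.454e+08 Pa.
Expressed in SI base units: W = 2.720 N, H = 9.454e+08 Pa, K = 1.766e-04.
Wear volume V = K·W·L/H = 1.766e-04 · 2.720 · 403.9 / 9.454e+08 = 2.052e-10 m³.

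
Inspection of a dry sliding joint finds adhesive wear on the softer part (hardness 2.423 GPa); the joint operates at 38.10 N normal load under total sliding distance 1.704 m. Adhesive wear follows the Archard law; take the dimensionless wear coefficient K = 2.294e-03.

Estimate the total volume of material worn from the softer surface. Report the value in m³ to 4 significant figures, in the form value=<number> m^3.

value=6.147e-11 m^3

Intermediate values appear rounded. Each operation maintains exact precision. Rounded once at the end: four significant figures.
Hardness H = 2.423 GPa = 2.423e+09 Pa.
In SI base units: W = 38.10 N, H = 2.423e+09 Pa, K = 2.294e-03.
Worn volume V = K·W·L/H = 2.294e-03 · 38.10 · 1.704 / 2.423e+09 = 6.147e-11 m³.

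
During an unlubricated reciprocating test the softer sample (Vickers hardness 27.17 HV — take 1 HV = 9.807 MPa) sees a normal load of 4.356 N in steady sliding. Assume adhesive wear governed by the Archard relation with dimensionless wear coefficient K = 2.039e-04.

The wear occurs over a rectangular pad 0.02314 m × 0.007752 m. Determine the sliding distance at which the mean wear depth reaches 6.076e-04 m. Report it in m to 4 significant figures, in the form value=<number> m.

The intermediates appear rounded. All working math holds full precision; rounded once at the end to 4 significant figures.
Convert: Hardness H = 27.17 HV × 9.807 MPa/HV = 266.5 MPa = 2.665e+08 Pa.
Convert: Contact area A = 0.02314 m × 0.007752 m = 1.794e-04 m².
Restated in SI base units: W = 4.356 N, H = 2.665e+08 Pa, K = 2.039e-04.
Volume at the limit: V_lim = h_lim·A = 6.076e-04 · 1.794e-04 = 1.090e-07 m³.
Inverting, life L = V_lim·H/(K·W) = 1.090e-07 · 2.665e+08 / (2.039e-04 · 4.356) = 3.270e+04 m.

value=3.270e+04 m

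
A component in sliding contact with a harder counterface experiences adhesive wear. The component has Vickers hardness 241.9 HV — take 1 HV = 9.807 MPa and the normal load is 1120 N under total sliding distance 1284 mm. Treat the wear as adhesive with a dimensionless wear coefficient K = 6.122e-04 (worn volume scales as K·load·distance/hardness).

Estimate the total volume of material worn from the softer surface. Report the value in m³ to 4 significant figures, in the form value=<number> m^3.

Intermediates appear rounded. All working math runs at full float precision. Rounded just once, at four significant figures.
Convert: Sliding distance L = 1284 mm = 1.284 m.
Convert: Hardness H = 241.9 HV × 9.807 MPa/HV = 2372 MPa = 2.372e+09 Pa.
SI base units throughout: W = 1120 N, H = 2.372e+09 Pa, K = 6.122e-04.
Archard relation: V = K·W·L/H = 6.122e-04 · 1120 · 1.284 / 2.372e+09 = 3.711e-10 m³.

value=3.711e-10 m^3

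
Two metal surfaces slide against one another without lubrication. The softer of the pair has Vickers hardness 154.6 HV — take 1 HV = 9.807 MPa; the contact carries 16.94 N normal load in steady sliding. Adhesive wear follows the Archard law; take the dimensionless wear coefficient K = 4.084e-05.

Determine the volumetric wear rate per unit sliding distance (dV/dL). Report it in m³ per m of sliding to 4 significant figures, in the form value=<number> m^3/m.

All working math carries full float precision — intermediate values are shown rounded; a lone final rounding, at 4 significant figures.
Convert: Hardness H = 154.6 HV × 9.807 MPa/HV = 1516 MPa = 1.516e+09 Pa.
Restated in SI base units: W = 16.94 N, H = 1.516e+09 Pa, K = 4.084e-05.
Sliding wear rate dV/dL = K·W/H: 4.084e-05 · 16.94 / 1.516e+09 = 4.563e-13 m³/m.

value=4.563e-13 m^3/m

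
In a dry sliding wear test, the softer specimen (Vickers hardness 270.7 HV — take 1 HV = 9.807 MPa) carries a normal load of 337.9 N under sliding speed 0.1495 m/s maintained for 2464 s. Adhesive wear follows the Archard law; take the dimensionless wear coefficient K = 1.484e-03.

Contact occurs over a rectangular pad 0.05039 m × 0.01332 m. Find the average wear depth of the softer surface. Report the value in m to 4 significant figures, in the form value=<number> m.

value=1.037e-04 m

Every step maintains full float precision. Intermediate values are shown rounded. Rounded once at the end, at four significant figures.
Convert: Distance covered L = v·t = 0.1495 m/s × 2464 s = 368.4 m.
Convert: Hardness H = 270.7 HV × 9.807 MPa/HV = 2655 MPa = 2.655e+09 Pa.
Convert: Contact area A = 0.05039 m × 0.01332 m = 6.712e-04 m².
SI base units throughout: W = 337.9 N, H = 2.655e+09 Pa, K = 1.484e-03.
The Archard volume V = K·W·L/H = 1.484e-03 · 337.9 · 368.4 / 2.655e+09 = 6.958e-08 m³.
Mean depth h = V/A = 6.958e-08 / 6.712e-04 = 1.037e-04 m.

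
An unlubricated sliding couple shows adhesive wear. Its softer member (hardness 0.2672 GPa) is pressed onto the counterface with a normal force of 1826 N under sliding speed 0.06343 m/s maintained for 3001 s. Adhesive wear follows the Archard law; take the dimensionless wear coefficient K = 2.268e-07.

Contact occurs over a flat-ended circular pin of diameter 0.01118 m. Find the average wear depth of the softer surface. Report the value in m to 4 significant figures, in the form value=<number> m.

The algebra carries full precision — intermediates are displayed rounded. Rounded just once to 4 significant figures.
Convert: Path length L = v·t = 0.06343 m/s × 3001 s = 190.4 m.
Convert: Hardness H = 0.2672 GPa = 2.672e+08 Pa.
Convert: Contact area A = π·d²/4 = π·(0.01118 m)²/4 = 9.817e-05 m².
Working in SI base units: W = 1826 N, H = 2.672e+08 Pa, K = 2.268e-07.
Volume removed: V = K·W·L/H = 2.268e-07 · 1826 · 190.4 / 2.672e+08 = 2.950e-10 m³.
Depth h = V/A = 2.950e-10 / 9.817e-05 = 3.005e-06 m.

value=3.005e-06 m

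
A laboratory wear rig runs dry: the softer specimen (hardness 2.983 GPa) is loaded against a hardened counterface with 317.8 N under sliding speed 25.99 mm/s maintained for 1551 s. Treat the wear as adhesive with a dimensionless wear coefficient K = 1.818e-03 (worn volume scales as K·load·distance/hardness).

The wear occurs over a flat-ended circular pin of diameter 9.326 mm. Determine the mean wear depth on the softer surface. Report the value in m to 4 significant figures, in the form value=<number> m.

value=1.143e-04 m

The algebra runs at exact precision. The intermediates are displayed rounded; a lone final rounding: four significant figures.
Convert: Sliding speed v = 25.99 mm/s = 0.02599 m/s. Total distance L = v·t = 0.02599 m/s × 1551 s = 40.31 m.
Convert: Hardness H = 2.983 GPa = 2.983e+09 Pa.
Convert: Pin diameter d = 9.326 mm = 0.009326 m. Contact area A = π·d²/4 = π·(0.009326 m)²/4 = 6.831e-05 m².
SI base units throughout: W = 317.8 N, H = 2.983e+09 Pa, K = 1.818e-03.
Volume removed: V = K·W·L/H = 1.818e-03 · 317.8 · 40.31 / 2.983e+09 = 7.808e-09 m³.
Average depth h = V/A = 7.808e-09 / 6.831e-05 = 1.143e-04 m.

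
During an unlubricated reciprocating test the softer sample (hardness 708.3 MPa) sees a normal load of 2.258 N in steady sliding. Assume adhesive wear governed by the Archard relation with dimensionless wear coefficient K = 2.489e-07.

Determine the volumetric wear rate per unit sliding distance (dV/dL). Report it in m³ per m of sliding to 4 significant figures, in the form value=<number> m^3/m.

Shown intermediates are rounded — every step maintains full precision. Rounded once at the end, at 4 significant figures.
Hardness H = 708.3 MPa = 7.083e+08 Pa.
Working in SI base units: W = 2.258 N, H = 7.083e+08 Pa, K = 2.489e-07.
Wear rate dV/dL = K·W/H: 2.489e-07 · 2.258 / 7.083e+08 = 7.935e-16 m³/m.

value=7.935e-16 m^3/m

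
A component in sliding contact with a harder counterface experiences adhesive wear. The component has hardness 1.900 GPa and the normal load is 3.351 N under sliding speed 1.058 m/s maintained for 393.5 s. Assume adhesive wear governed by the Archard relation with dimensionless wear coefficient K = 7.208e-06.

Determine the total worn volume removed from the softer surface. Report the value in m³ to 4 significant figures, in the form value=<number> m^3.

value=5.293e-12 m^3

Each operation maintains full float precision — the intermediates are printed rounded. Rounded once at the end to four significant figures.
Convert: Sliding distance L = v·t = 1.058 m/s × 393.5 s = 416.3 m.
Convert: Hardness H = 1.900 GPa = 1.900e+09 Pa.
Collected in SI base units: W = 3.351 N, H = 1.900e+09 Pa, K = 7.208e-06.
Archard relation: V = K·W·L/H = 7.208e-06 · 3.351 · 416.3 / 1.900e+09 = 5.293e-12 m³.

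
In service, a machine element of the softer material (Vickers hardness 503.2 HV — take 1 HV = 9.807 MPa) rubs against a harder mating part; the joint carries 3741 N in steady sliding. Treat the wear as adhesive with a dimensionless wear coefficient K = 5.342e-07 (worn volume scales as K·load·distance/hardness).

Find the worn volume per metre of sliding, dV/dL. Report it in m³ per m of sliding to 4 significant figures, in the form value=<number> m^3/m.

All arithmetic maintains full float precision. The intermediates are displayed rounded. Rounded once at the end: four significant digits.
Convert: Hardness H = 503.2 HV × 9.807 MPa/HV = 4935 MPa = 4.935e+09 Pa.
In SI base units, W = 3741 N, H = 4.935e+09 Pa, K = 5.342e-07.
Sliding wear rate dV/dL = K·W/H: 5.342e-07 · 3741 / 4.935e+09 = 4.050e-13 m³/m.

value=4.050e-13 m^3/m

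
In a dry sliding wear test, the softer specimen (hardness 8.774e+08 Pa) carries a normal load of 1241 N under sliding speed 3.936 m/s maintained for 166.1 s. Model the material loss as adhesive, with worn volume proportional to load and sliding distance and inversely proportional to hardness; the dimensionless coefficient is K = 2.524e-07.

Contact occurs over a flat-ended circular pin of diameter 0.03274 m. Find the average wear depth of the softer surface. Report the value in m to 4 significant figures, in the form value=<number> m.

value=2.772e-07 m

Each operation maintains full precision; intermediates appear rounded; rounded just once, at 4 significant figures.
Path length L = v·t = 3.936 m/s × 166.1 s = 653.8 m.
Contact area A = π·d²/4 = π·(0.03274 m)²/4 = 8.419e-04 m².
Expressed in SI base units: W = 1241 N, H = 8.774e+08 Pa, K = 2.524e-07.
Wear volume V = K·W·L/H = 2.524e-07 · 1241 · 653.8 / 8.774e+08 = 2.334e-10 m³.
Depth of wear h = V/A = 2.334e-10 / 8.419e-04 = 2.772e-07 m.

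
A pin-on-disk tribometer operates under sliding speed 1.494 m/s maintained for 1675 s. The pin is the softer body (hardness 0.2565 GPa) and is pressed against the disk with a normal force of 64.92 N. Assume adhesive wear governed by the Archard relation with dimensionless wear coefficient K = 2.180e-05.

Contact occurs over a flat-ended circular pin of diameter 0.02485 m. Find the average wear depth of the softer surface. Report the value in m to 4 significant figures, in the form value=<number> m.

value=2.847e-05 m

The intermediates are shown rounded; all working math runs at exact precision — a lone final rounding: four significant figures.
Convert: Distance L = v·t = 1.494 m/s × 1675 s = 2502 m.
Convert: Hardness H = 0.2565 GPa = 2.565e+08 Pa.
Convert: Contact area A = π·d²/4 = π·(0.02485 m)²/4 = 4.850e-04 m².
As SI base values: W = 64.92 N, H = 2.565e+08 Pa, K = 2.180e-05.
Wear volume V = K·W·L/H = 2.180e-05 · 64.92 · 2502 / 2.565e+08 = 1.381e-08 m³.
Depth of wear h = V/A = 1.381e-08 / 4.850e-04 = 2.847e-05 m.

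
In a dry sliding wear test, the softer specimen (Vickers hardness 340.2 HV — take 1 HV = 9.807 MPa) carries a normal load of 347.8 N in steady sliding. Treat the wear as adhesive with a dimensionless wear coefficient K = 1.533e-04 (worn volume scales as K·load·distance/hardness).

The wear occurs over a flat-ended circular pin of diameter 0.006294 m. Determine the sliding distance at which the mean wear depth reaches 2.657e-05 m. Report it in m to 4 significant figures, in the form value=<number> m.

The computation carries exact precision — the intermediates are printed rounded, and a single final rounding: 4 significant digits.
Convert: Hardness H = 340.2 HV × 9.807 MPa/HV = 3336 MPa = 3.336e+09 Pa.
Convert: Contact area A = π·d²/4 = π·(0.006294 m)²/4 = 3.111e-05 m².
As SI base values: W = 347.8 N, H = 3.336e+09 Pa, K = 1.533e-04.
Allowed volume V_lim = h_lim·A = 2.657e-05 · 3.111e-05 = 8.267e-10 m³.
Life L = V_lim·H/(K·W) = 8.267e-10 · 3.336e+09 / (1.533e-04 · 347.8) = 51.73 m.

value=51.73 m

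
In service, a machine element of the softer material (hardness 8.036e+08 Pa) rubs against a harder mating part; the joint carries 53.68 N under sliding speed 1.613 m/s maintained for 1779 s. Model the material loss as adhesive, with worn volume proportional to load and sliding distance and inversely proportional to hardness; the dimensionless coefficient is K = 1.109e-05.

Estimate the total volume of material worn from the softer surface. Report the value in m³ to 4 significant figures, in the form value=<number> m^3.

Every step keeps exact precision — the intermediates are printed rounded. Rounded once at the end: 4 significant figures.
Convert: Distance covered L = v·t = 1.613 m/s × 1779 s = 2870 m.
Working in SI base units: W = 53.68 N, H = 8.036e+08 Pa, K = 1.109e-05.
By Archard's law, V = K·W·L/H = 1.109e-05 · 53.68 · 2870 / 8.036e+08 = 2.126e-09 m³.

value=2.126e-09 m^3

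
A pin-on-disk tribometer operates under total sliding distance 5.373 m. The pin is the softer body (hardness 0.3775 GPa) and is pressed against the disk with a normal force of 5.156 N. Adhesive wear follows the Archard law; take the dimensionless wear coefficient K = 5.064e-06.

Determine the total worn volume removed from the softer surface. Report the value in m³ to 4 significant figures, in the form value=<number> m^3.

value=3.716e-13 m^3

All working math holds full float precision — intermediates are shown rounded — a single final rounding: 4 significant figures.
Convert: Hardness H = 0.3775 GPa = 3.775e+08 Pa.
Collected in SI base units: W = 5.156 N, H = 3.775e+08 Pa, K = 5.064e-06.
By Archard's law, V = K·W·L/H = 5.064e-06 · 5.156 · 5.373 / 3.775e+08 = 3.716e-13 m³.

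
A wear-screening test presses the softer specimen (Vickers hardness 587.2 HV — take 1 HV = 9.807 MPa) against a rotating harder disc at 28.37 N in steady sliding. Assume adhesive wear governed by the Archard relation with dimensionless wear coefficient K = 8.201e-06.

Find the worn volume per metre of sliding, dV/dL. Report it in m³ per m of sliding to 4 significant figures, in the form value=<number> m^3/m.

All arithmetic maintains full precision; intermediate values are displayed rounded — one final rounding, at 4 significant figures.
Convert: Hardness H = 587.2 HV × 9.807 MPa/HV = 5759 MPa = 5.759e+09 Pa.
Expressed in SI base units: W = 28.37 N, H = 5.759e+09 Pa, K = 8.201e-06.
Volumetric rate dV/dL = K·W/H (no L dependence): 8.201e-06 · 28.37 / 5.759e+09 = 4.040e-14 m³/m.

value=4.040e-14 m^3/m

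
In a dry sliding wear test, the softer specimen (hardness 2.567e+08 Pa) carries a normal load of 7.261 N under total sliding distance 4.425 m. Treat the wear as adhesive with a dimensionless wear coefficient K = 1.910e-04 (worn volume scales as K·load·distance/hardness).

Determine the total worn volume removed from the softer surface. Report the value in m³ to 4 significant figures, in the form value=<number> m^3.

Every step keeps exact precision; intermediate values are shown rounded. Rounded once at the end: 4 significant figures.
Expressed in SI base units: W = 7.261 N, H = 2.567e+08 Pa, K = 1.910e-04.
Apply Archard: V = K·W·L/H = 1.910e-04 · 7.261 · 4.425 / 2.567e+08 = 2.391e-11 m³.

value=2.391e-11 m^3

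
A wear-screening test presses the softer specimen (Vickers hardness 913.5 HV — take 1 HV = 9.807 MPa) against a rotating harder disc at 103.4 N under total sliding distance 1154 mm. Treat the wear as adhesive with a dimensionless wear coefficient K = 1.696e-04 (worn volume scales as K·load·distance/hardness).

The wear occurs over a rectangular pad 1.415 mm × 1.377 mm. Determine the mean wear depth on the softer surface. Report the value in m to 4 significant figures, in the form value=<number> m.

value=1.159e-06 m

All working math maintains exact precision — intermediates are printed rounded — rounded once at the end to four significant digits.
Distance L = 1154 mm = 1.154 m.
Hardness H = 913.5 HV × 9.807 MPa/HV = 8959 MPa = 8.959e+09 Pa.
Pad sides 1.415 mm × 1.377 mm = 0.001415 m × 0.001377 m. Contact area A = 0.001415 m × 0.001377 m = 1.948e-06 m².
In SI base units, W = 103.4 N, H = 8.959e+09 Pa, K = 1.696e-04.
Archard relation: V = K·W·L/H = 1.696e-04 · 103.4 · 1.154 / 8.959e+09 = 2.259e-12 m³.
Average depth h = V/A = 2.259e-12 / 1.948e-06 = 1.159e-06 m.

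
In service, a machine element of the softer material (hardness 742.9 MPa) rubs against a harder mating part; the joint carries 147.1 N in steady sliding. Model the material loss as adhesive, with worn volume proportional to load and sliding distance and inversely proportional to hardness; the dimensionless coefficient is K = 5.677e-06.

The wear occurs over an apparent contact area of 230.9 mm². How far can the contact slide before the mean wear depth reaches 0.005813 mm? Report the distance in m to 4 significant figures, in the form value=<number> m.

Every step maintains full float precision; the intermediates are printed rounded. Rounded once at the end: 4 significant digits.
Convert: Hardness H = 742.9 MPa = 7.429e+08 Pa.
Convert: Contact area A = 230.9 mm² = 2.309e-04 m².
Convert: Depth limit h_lim = 0.005813 mm = 5.813e-06 m.
Collected in SI base units: W = 147.1 N, H = 7.429e+08 Pa, K = 5.677e-06.
At the depth limit, V_lim = h_lim·A = 5.813e-06 · 2.309e-04 = 1.342e-09 m³.
Sliding life L = V_lim·H/(K·W) = 1.342e-09 · 7.429e+08 / (5.677e-06 · 147.1) = 1194 m.

value=1194 m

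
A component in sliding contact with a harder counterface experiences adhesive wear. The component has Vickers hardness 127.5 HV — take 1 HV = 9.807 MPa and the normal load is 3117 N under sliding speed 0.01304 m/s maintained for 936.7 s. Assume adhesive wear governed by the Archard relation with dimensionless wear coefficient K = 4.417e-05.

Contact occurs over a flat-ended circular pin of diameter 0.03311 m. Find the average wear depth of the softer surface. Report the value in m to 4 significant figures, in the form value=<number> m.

value=1.562e-06 m

Every step carries full float precision; intermediates are shown rounded; a single final rounding to four significant figures.
Convert: Sliding distance L = v·t = 0.01304 m/s × 936.7 s = 12.21 m.
Convert: Hardness H = 127.5 HV × 9.807 MPa/HV = 1250 MPa = 1.250e+09 Pa.
Convert: Contact area A = π·d²/4 = π·(0.03311 m)²/4 = 8.610e-04 m².
As SI base values: W = 3117 N, H = 1.250e+09 Pa, K = 4.417e-05.
Worn volume V = K·W·L/H = 4.417e-05 · 3117 · 12.21 / 1.250e+09 = 1.345e-09 m³.
Depth h = V/A = 1.345e-09 / 8.610e-04 = 1.562e-06 m.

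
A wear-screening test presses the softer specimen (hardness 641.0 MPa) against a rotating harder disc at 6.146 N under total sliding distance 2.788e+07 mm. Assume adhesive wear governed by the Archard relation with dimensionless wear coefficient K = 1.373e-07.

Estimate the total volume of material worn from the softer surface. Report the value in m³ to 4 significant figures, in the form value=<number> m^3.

value=3.670e-11 m^3

Intermediate values are displayed rounded. Every step keeps exact precision; a lone final rounding: four significant digits.
Convert: Path length L = 2.788e+07 mm = 2.788e+04 m.
Convert: Hardness H = 641.0 MPa = 6.410e+08 Pa.
In SI base units: W = 6.146 N, H = 6.410e+08 Pa, K = 1.373e-07.
Apply Archard: V = K·W·L/H = 1.373e-07 · 6.146 · 2.788e+04 / 6.410e+08 = 3.670e-11 m³.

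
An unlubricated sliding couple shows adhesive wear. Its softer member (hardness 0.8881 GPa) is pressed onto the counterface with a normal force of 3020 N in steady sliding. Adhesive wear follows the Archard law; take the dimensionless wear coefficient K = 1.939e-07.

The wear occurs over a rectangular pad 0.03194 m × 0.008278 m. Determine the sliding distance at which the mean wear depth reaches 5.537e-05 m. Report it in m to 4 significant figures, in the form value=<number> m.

Intermediate values appear rounded — the algebra holds exact precision, and rounded just once to four significant figures.
Convert: Hardness H = 0.8881 GPa = 8.881e+08 Pa.
Convert: Contact area A = 0.03194 m × 0.008278 m = 2.644e-04 m².
In SI base units, W = 3020 N, H = 8.881e+08 Pa, K = 1.939e-07.
At the depth limit, V_lim = h_lim·A = 5.537e-05 · 2.644e-04 = 1.464e-08 m³.
Inverting, life L = V_lim·H/(K·W) = 1.464e-08 · 8.881e+08 / (1.939e-07 · 3020) = 2.220e+04 m.

value=2.220e+04 m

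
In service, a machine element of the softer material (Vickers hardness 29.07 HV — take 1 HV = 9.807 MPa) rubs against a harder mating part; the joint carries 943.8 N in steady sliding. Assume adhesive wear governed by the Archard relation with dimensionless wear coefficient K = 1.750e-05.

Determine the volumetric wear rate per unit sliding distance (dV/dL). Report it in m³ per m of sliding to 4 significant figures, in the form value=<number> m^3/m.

value=5.793e-11 m^3/m

Intermediates are printed rounded; the algebra runs at exact precision — a lone final rounding: four significant digits.
Convert: Hardness H = 29.07 HV × 9.807 MPa/HV = 285.1 MPa = 2.851e+08 Pa.
Restated in SI base units: W = 943.8 N, H = 2.851e+08 Pa, K = 1.750e-05.
Sliding wear rate dV/dL = K·W/H — distance-free: 1.750e-05 · 943.8 / 2.851e+08 = 5.793e-11 m³/m.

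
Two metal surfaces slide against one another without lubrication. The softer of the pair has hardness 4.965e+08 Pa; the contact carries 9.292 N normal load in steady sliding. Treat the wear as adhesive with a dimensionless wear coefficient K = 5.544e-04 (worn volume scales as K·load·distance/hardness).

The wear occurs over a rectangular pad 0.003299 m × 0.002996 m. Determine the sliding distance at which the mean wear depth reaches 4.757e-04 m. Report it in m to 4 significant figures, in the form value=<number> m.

Intermediate values are displayed rounded. All arithmetic maintains full float precision; a single final rounding: four significant digits.
Contact area A = 0.003299 m × 0.002996 m = 9.884e-06 m².
SI base units throughout: W = 9.292 N, H = 4.965e+08 Pa, K = 5.544e-04.
Allowed volume V_lim = h_lim·A = 4.757e-04 · 9.884e-06 = 4.702e-09 m³.
So the life L = V_lim·H/(K·W) = 4.702e-09 · 4.965e+08 / (5.544e-04 · 9.292) = 453.2 m.

value=453.2 m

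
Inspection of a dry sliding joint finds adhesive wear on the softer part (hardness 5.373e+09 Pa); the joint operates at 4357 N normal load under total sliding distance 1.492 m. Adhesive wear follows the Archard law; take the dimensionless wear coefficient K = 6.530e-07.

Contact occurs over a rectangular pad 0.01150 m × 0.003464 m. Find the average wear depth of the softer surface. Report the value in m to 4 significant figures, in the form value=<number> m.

value=1.983e-08 m

Intermediates appear rounded; the algebra runs at full float precision, and a single final rounding, at four significant digits.
Contact area A = 0.01150 m × 0.003464 m = 3.984e-05 m².
SI base units throughout: W = 4357 N, H = 5.373e+09 Pa, K = 6.530e-07.
By Archard's law, V = K·W·L/H = 6.530e-07 · 4357 · 1.492 / 5.373e+09 = 7.900e-13 m³.
Wear depth h = V/A = 7.900e-13 / 3.984e-05 = 1.983e-08 m.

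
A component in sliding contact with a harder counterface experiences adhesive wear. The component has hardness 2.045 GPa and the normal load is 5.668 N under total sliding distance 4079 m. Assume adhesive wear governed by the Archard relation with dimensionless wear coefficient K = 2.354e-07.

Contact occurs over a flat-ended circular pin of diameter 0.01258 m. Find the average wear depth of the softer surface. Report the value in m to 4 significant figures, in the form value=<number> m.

value=2.141e-08 m

Displayed values are rounded — every step maintains exact precision; one last rounding to 4 significant digits.
Hardness H = 2.045 GPa = 2.045e+09 Pa.
Contact area A = π·d²/4 = π·(0.01258 m)²/4 = 1.243e-04 m².
Restated in SI base units: W = 5.668 N, H = 2.045e+09 Pa, K = 2.354e-07.
Worn volume V = K·W·L/H = 2.354e-07 · 5.668 · 4079 / 2.045e+09 = 2.661e-12 m³.
Depth h = V/A = 2.661e-12 / 1.243e-04 = 2.141e-08 m.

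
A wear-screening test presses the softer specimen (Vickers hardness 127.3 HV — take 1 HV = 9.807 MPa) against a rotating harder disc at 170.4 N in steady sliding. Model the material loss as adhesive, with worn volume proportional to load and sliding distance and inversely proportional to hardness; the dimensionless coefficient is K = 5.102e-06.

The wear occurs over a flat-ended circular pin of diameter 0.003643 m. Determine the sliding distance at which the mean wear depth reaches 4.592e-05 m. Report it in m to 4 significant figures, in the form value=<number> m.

Printed values are rounded — all working math keeps full precision; rounded just once: 4 significant digits.
Convert: Hardness H = 127.3 HV × 9.807 MPa/HV = 1248 MPa = 1.248e+09 Pa.
Convert: Contact area A = π·d²/4 = π·(0.003643 m)²/4 = 1.042e-05 m².
Expressed in SI base units: W = 170.4 N, H = 1.248e+09 Pa, K = 5.102e-06.
Limit volume V_lim = h_lim·A = 4.592e-05 · 1.042e-05 = 4.786e-10 m³.
Life L = V_lim·H/(K·W) = 4.786e-10 · 1.248e+09 / (5.102e-06 · 170.4) = 687.3 m.

value=687.3 m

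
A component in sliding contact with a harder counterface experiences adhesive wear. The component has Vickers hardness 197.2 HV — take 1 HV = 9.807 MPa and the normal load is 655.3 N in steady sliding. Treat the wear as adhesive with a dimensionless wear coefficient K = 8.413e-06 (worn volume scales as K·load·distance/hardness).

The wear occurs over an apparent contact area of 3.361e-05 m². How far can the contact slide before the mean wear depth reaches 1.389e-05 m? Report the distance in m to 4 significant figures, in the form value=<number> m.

The algebra runs at full precision; intermediate values appear rounded, and a lone final rounding, at four significant digits.
Hardness H = 197.2 HV × 9.807 MPa/HV = 1934 MPa = 1.934e+09 Pa.
SI base units throughout: W = 655.3 N, H = 1.934e+09 Pa, K = 8.413e-06.
Limit volume V_lim = h_lim·A = 1.389e-05 · 3.361e-05 = 4.668e-10 m³.
Thus life L = V_lim·H/(K·W) = 4.668e-10 · 1.934e+09 / (8.413e-06 · 655.3) = 163.8 m.

value=163.8 m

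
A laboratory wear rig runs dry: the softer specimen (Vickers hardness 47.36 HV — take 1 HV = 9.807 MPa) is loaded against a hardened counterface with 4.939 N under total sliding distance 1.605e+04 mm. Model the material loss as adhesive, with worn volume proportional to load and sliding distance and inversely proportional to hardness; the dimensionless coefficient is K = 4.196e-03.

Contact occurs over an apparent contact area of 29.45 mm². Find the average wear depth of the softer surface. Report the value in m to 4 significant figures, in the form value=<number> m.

value=2.432e-05 m

Every step runs at full float precision; quoted intermediates are rounded. Rounded just once, at four significant figures.
Distance covered L = 1.605e+04 mm = 16.05 m.
Hardness H = 47.36 HV × 9.807 MPa/HV = 464.5 MPa = 4.645e+08 Pa.
Contact area A = 29.45 mm² = 2.945e-05 m².
Working in SI base units: W = 4.939 N, H = 4.645e+08 Pa, K = 4.196e-03.
By Archard's law, V = K·W·L/H = 4.196e-03 · 4.939 · 16.05 / 4.645e+08 = 7.161e-10 m³.
Average depth h = V/A = 7.161e-10 / 2.945e-05 = 2.432e-05 m.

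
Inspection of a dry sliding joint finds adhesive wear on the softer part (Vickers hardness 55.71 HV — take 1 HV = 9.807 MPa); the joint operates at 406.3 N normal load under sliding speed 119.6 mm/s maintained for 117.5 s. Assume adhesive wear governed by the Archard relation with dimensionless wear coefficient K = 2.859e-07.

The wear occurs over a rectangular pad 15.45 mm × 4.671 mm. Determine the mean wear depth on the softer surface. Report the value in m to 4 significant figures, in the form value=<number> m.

Intermediate values are shown rounded. Each operation holds exact precision, and rounded just once: four significant figures.
Sliding speed v = 119.6 mm/s = 0.1196 m/s. Path length L = v·t = 0.1196 m/s × 117.5 s = 14.05 m.
Hardness H = 55.71 HV × 9.807 MPa/HV = 546.3 MPa = 5.463e+08 Pa.
Pad sides 15.45 mm × 4.671 mm = 0.01545 m × 0.004671 m. Contact area A = 0.01545 m × 0.004671 m = 7.217e-05 m².
Collected in SI base units: W = 406.3 N, H = 5.463e+08 Pa, K = 2.859e-07.
The Archard volume V = K·W·L/H = 2.859e-07 · 406.3 · 14.05 / 5.463e+08 = 2.988e-12 m³.
Wear depth h = V/A = 2.988e-12 / 7.217e-05 = 4.140e-08 m.

value=4.140e-08 m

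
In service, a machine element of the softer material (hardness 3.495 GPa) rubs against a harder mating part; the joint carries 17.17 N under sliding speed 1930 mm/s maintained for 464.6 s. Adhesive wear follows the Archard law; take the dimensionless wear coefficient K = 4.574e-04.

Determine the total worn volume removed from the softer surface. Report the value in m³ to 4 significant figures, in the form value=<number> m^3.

All working math carries full precision; intermediates are printed rounded — a lone final rounding: 4 significant figures.
Convert: Sliding speed v = 1930 mm/s = 1.930 m/s. Sliding distance L = v·t = 1.930 m/s × 464.6 s = 896.7 m.
Convert: Hardness H = 3.495 GPa = 3.495e+09 Pa.
Collected in SI base units: W = 17.17 N, H = 3.495e+09 Pa, K = 4.574e-04.
Archard relation: V = K·W·L/H = 4.574e-04 · 17.17 · 896.7 / 3.495e+09 = 2.015e-09 m³.

value=2.015e-09 m^3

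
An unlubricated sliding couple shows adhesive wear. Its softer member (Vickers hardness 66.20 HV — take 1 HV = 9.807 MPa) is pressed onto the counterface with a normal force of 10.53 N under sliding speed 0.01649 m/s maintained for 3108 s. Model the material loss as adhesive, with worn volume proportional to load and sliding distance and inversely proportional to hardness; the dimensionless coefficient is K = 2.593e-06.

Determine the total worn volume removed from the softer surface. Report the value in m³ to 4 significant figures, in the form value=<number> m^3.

Every step holds full float precision. Printed values are rounded — rounded just once, at four significant figures.
Convert: Sliding distance L = v·t = 0.01649 m/s × 3108 s = 51.25 m.
Convert: Hardness H = 66.20 HV × 9.807 MPa/HV = 649.2 MPa = 6.492e+08 Pa.
In SI base units: W = 10.53 N, H = 6.492e+08 Pa, K = 2.593e-06.
Apply Archard: V = K·W·L/H = 2.593e-06 · 10.53 · 51.25 / 6.492e+08 = 2.155e-12 m³.

value=2.155e-12 m^3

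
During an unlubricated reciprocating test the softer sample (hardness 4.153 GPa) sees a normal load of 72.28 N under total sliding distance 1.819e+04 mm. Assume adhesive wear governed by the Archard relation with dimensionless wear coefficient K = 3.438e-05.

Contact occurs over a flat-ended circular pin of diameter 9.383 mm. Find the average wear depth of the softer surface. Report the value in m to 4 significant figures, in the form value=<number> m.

The algebra keeps full precision — intermediate values appear rounded; one last rounding, at four significant digits.
Convert: Sliding distance L = 1.819e+04 mm = 18.19 m.
Convert: Hardness H = 4.153 GPa = 4.153e+09 Pa.
Convert: Pin diameter d = 9.383 mm = 0.009383 m. Contact area A = π·d²/4 = π·(0.009383 m)²/4 = 6.915e-05 m².
SI base units throughout: W = 72.28 N, H = 4.153e+09 Pa, K = 3.438e-05.
Worn volume V = K·W·L/H = 3.438e-05 · 72.28 · 18.19 / 4.153e+09 = 1.088e-11 m³.
Mean depth h = V/A = 1.088e-11 / 6.915e-05 = 1.574e-07 m.

value=1.574e-07 m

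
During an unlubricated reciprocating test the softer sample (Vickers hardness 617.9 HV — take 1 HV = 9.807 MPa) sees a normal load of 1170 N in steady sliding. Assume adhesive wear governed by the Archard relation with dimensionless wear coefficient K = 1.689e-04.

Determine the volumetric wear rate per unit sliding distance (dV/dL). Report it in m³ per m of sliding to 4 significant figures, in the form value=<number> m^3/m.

All arithmetic keeps full float precision. Intermediate values appear rounded, and rounded just once to 4 significant figures.
Convert: Hardness H = 617.9 HV × 9.807 MPa/HV = 6060 MPa = 6.060e+09 Pa.
Restated in SI base units: W = 1170 N, H = 6.060e+09 Pa, K = 1.689e-04.
The wear rate dV/dL = K·W/H, per unit distance: 1.689e-04 · 1170 / 6.060e+09 = 3.261e-11 m³/m.

value=3.261e-11 m^3/m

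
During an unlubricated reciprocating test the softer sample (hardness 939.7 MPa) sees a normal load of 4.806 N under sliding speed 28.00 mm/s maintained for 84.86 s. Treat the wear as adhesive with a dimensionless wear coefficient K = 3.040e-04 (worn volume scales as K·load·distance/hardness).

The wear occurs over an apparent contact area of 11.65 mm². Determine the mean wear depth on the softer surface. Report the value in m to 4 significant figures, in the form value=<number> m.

value=3.171e-07 m

The intermediates are displayed rounded — the computation runs at full precision, and a lone final rounding, at 4 significant digits.
Convert: Sliding speed v = 28.00 mm/s = 0.02800 m/s. Distance covered L = v·t = 0.02800 m/s × 84.86 s = 2.376 m.
Convert: Hardness H = 939.7 MPa = 9.397e+08 Pa.
Convert: Contact area A = 11.65 mm² = 1.165e-05 m².
SI base units throughout: W = 4.806 N, H = 9.397e+08 Pa, K = 3.040e-04.
By Archard's law, V = K·W·L/H = 3.040e-04 · 4.806 · 2.376 / 9.397e+08 = 3.694e-12 m³.
Wear depth h = V/A = 3.694e-12 / 1.165e-05 = 3.171e-07 m.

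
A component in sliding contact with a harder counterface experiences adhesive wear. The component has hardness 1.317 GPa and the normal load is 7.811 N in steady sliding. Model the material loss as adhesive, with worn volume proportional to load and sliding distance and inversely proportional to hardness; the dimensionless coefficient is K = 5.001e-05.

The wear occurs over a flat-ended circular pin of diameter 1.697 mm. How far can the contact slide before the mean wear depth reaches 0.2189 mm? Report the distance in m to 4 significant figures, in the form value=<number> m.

value=1669 m

The algebra keeps full precision. Intermediate values are displayed rounded; a lone final rounding: 4 significant digits.
Hardness H = 1.317 GPa = 1.317e+09 Pa.
Pin diameter d = 1.697 mm = 0.001697 m. Contact area A = π·d²/4 = π·(0.001697 m)²/4 = 2.262e-06 m².
Depth limit h_lim = 0.2189 mm = 2.189e-04 m.
In SI base units, W = 7.811 N, H = 1.317e+09 Pa, K = 5.001e-05.
Wearable volume V_lim = h_lim·A = 2.189e-04 · 2.262e-06 = 4.951e-10 m³.
Thus life L = V_lim·H/(K·W) = 4.951e-10 · 1.317e+09 / (5.001e-05 · 7.811) = 1669 m.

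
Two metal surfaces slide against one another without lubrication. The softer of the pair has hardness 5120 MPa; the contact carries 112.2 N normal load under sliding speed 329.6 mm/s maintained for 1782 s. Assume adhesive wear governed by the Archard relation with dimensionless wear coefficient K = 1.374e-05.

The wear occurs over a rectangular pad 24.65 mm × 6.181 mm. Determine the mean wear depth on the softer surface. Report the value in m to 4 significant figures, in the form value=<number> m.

value=1.161e-06 m

All working math carries exact precision — intermediate values are printed rounded. Rounded once at the end to 4 significant figures.
Convert: Sliding speed v = 329.6 mm/s = 0.3296 m/s. Path length L = v·t = 0.3296 m/s × 1782 s = 587.3 m.
Convert: Hardness H = 5120 MPa = 5.120e+09 Pa.
Convert: Pad sides 24.65 mm × 6.181 mm = 0.02465 m × 0.006181 m. Contact area A = 0.02465 m × 0.006181 m = 1.524e-04 m².
Collected in SI base units: W = 112.2 N, H = 5.120e+09 Pa, K = 1.374e-05.
The Archard volume V = K·W·L/H = 1.374e-05 · 112.2 · 587.3 / 5.120e+09 = 1.768e-10 m³.
Wear depth h = V/A = 1.768e-10 / 1.524e-04 = 1.161e-06 m.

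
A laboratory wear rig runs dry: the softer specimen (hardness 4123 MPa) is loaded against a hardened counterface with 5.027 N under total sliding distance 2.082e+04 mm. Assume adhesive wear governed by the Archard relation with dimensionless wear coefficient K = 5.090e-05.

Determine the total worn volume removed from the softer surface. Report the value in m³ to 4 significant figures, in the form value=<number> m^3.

The intermediates are displayed rounded, and the computation carries exact precision — one last rounding to 4 significant figures.
The distance L = 2.082e+04 mm = 20.82 m.
Hardness H = 4123 MPa = 4.123e+09 Pa.
Collected in SI base units: W = 5.027 N, H = 4.123e+09 Pa, K = 5.090e-05.
The Archard volume V = K·W·L/H = 5.090e-05 · 5.027 · 20.82 / 4.123e+09 = 1.292e-12 m³.

value=1.292e-12 m^3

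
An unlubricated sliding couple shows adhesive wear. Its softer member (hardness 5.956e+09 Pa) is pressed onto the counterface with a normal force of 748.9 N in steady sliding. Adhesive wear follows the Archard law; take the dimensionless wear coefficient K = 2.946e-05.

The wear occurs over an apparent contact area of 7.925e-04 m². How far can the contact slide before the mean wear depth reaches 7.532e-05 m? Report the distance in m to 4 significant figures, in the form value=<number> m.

Each operation runs at full precision, and intermediate values are shown rounded, and rounded once at the end: 4 significant figures.
Restated in SI base units: W = 748.9 N, H = 5.956e+09 Pa, K = 2.946e-05.
Allowed volume V_lim = h_lim·A = 7.532e-05 · 7.925e-04 = 5.969e-08 m³.
Inverting, life L = V_lim·H/(K·W) = 5.969e-08 · 5.956e+09 / (2.946e-05 · 748.9) = 1.611e+04 m.

value=1.611e+04 m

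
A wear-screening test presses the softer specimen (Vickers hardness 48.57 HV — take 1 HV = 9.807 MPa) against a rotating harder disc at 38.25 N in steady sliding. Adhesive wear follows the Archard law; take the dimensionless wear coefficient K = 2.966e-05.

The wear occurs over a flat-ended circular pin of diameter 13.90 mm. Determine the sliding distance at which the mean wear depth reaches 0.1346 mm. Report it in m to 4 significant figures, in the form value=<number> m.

The algebra keeps exact precision — printed values are rounded. Rounded once at the end: four significant digits.
Convert: Hardness H = 48.57 HV × 9.807 MPa/HV = 476.3 MPa = 4.763e+08 Pa.
Convert: Pin diameter d = 13.90 mm = 0.01390 m. Contact area A = π·d²/4 = π·(0.01390 m)²/4 = 1.517e-04 m².
Convert: Depth limit h_lim = 0.1346 mm = 1.346e-04 m.
Expressed in SI base units: W = 38.25 N, H = 4.763e+08 Pa, K = 2.966e-05.
Volume at the limit: V_lim = h_lim·A = 1.346e-04 · 1.517e-04 = 2.043e-08 m³.
So the life L = V_lim·H/(K·W) = 2.043e-08 · 4.763e+08 / (2.966e-05 · 38.25) = 8576 m.

value=8576 m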